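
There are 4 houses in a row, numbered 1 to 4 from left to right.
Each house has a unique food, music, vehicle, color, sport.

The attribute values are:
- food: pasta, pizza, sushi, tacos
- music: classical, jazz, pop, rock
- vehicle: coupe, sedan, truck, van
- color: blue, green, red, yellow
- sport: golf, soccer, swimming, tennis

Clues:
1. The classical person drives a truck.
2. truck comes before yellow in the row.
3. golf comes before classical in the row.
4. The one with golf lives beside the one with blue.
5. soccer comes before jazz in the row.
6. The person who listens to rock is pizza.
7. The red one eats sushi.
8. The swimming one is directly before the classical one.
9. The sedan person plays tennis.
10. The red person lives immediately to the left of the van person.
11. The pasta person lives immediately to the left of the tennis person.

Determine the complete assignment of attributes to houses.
Solution:

House | Food | Music | Vehicle | Color | Sport
----------------------------------------------
  1   | sushi | pop | coupe | red | golf
  2   | pizza | rock | van | blue | swimming
  3   | pasta | classical | truck | green | soccer
  4   | tacos | jazz | sedan | yellow | tennis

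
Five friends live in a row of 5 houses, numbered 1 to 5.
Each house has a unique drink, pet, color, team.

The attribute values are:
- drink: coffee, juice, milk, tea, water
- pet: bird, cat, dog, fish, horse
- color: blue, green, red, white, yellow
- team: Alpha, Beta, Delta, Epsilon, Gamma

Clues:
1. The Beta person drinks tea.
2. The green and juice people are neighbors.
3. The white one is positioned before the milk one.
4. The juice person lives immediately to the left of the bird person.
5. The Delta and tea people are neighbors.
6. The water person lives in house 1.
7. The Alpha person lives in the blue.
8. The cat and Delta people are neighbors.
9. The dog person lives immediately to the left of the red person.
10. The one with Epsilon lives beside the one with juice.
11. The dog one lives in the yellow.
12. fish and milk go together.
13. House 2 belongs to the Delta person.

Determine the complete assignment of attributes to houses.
Solution:

House | Drink | Pet | Color | Team
----------------------------------
  1   | water | cat | green | Epsilon
  2   | juice | dog | yellow | Delta
  3   | tea | bird | red | Beta
  4   | coffee | horse | white | Gamma
  5   | milk | fish | blue | Alpha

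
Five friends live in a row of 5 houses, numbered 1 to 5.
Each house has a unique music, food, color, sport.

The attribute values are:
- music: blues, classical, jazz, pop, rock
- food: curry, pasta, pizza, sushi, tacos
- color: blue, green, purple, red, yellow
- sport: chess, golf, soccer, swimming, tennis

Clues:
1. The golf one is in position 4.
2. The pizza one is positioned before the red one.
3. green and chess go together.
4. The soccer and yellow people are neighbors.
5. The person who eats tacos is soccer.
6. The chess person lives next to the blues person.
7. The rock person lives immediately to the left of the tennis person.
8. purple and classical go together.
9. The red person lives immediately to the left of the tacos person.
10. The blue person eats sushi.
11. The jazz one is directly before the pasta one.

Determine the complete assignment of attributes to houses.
Solution:

House | Music | Food | Color | Sport
------------------------------------
  1   | jazz | pizza | green | chess
  2   | blues | pasta | red | swimming
  3   | classical | tacos | purple | soccer
  4   | rock | curry | yellow | golf
  5   | pop | sushi | blue | tennis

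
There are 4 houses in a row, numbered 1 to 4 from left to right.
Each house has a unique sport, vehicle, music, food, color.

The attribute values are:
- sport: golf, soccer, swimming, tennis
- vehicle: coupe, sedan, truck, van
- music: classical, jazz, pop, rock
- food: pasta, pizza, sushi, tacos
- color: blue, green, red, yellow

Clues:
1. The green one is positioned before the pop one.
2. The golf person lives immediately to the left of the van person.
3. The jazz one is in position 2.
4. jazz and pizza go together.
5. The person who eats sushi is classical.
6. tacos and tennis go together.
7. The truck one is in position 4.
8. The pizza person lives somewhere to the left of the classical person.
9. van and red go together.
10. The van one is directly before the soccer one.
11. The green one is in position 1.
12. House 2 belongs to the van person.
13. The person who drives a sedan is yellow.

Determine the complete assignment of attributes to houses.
Solution:

House | Sport | Vehicle | Music | Food | Color
----------------------------------------------
  1   | golf | coupe | rock | pasta | green
  2   | swimming | van | jazz | pizza | red
  3   | soccer | sedan | classical | sushi | yellow
  4   | tennis | truck | pop | tacos | blue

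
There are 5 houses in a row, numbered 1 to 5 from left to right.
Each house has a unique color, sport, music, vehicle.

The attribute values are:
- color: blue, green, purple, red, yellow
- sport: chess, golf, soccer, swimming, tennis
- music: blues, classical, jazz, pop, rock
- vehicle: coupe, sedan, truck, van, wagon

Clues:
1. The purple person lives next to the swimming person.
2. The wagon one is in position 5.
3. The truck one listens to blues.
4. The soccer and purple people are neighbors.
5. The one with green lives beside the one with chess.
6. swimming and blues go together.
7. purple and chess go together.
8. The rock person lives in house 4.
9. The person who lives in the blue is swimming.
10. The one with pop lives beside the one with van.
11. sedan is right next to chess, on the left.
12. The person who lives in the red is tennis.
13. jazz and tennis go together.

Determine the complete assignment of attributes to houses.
Solution:

House | Color | Sport | Music | Vehicle
---------------------------------------
  1   | green | soccer | pop | sedan
  2   | purple | chess | classical | van
  3   | blue | swimming | blues | truck
  4   | yellow | golf | rock | coupe
  5   | red | tennis | jazz | wagon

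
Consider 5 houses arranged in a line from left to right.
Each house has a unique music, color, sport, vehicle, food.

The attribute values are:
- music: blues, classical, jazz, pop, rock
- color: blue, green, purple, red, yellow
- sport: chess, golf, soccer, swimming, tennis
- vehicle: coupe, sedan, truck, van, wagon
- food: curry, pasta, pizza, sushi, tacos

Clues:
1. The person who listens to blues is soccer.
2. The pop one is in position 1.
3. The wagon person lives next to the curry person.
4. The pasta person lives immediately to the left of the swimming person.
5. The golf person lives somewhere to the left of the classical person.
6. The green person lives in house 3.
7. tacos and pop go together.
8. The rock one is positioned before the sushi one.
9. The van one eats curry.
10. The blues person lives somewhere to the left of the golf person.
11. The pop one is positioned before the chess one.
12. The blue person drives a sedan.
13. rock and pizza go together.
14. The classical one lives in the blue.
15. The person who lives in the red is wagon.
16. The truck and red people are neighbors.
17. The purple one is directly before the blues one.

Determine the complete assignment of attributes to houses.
Solution:

House | Music | Color | Sport | Vehicle | Food
----------------------------------------------
  1   | pop | purple | tennis | truck | tacos
  2   | blues | red | soccer | wagon | pasta
  3   | jazz | green | swimming | van | curry
  4   | rock | yellow | golf | coupe | pizza
  5   | classical | blue | chess | sedan | sushi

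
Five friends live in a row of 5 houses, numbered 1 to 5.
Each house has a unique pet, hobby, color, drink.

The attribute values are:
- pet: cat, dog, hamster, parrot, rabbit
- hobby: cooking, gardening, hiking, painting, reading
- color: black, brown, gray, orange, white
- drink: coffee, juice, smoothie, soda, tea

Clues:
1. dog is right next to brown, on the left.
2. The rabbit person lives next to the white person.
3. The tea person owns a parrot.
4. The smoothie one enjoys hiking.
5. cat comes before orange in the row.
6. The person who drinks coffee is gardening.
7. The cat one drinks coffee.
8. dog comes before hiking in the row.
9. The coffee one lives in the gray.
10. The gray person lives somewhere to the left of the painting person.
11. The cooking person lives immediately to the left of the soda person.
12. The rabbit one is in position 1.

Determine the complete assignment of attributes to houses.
Solution:

House | Pet | Hobby | Color | Drink
-----------------------------------
  1   | rabbit | cooking | black | juice
  2   | dog | reading | white | soda
  3   | hamster | hiking | brown | smoothie
  4   | cat | gardening | gray | coffee
  5   | parrot | painting | orange | tea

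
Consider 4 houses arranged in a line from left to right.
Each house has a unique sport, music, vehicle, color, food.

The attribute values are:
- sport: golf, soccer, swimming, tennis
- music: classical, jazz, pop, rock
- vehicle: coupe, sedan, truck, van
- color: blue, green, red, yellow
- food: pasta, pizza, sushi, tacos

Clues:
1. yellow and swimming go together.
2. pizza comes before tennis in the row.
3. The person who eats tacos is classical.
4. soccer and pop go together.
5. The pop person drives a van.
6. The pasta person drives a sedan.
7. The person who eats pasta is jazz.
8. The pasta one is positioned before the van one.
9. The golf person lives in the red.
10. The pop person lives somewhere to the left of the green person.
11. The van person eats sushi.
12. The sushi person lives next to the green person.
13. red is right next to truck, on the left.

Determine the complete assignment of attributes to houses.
Solution:

House | Sport | Music | Vehicle | Color | Food
----------------------------------------------
  1   | golf | jazz | sedan | red | pasta
  2   | swimming | rock | truck | yellow | pizza
  3   | soccer | pop | van | blue | sushi
  4   | tennis | classical | coupe | green | tacos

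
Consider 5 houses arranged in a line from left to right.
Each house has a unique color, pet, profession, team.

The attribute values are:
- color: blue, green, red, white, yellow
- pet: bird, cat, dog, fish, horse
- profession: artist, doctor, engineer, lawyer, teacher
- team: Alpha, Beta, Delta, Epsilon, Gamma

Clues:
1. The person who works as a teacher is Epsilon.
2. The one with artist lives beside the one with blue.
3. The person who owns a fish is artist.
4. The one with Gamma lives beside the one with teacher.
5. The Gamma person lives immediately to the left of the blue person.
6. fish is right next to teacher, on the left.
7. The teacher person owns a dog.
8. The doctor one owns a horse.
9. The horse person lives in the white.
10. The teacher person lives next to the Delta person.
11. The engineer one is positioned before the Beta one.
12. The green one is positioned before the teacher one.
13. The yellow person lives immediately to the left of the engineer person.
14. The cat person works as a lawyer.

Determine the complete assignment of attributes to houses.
Solution:

House | Color | Pet | Profession | Team
---------------------------------------
  1   | green | fish | artist | Gamma
  2   | blue | dog | teacher | Epsilon
  3   | yellow | cat | lawyer | Delta
  4   | red | bird | engineer | Alpha
  5   | white | horse | doctor | Beta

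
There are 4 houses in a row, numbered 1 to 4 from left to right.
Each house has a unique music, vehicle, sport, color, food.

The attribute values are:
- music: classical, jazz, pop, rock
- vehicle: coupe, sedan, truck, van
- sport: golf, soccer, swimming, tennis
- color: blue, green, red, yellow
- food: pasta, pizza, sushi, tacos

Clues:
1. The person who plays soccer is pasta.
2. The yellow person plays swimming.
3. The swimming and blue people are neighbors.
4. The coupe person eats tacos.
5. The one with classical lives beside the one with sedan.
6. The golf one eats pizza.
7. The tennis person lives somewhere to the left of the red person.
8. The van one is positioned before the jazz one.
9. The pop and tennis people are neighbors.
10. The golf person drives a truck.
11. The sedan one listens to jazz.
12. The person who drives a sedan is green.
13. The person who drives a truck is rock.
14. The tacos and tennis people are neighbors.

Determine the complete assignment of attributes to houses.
Solution:

House | Music | Vehicle | Sport | Color | Food
----------------------------------------------
  1   | pop | coupe | swimming | yellow | tacos
  2   | classical | van | tennis | blue | sushi
  3   | jazz | sedan | soccer | green | pasta
  4   | rock | truck | golf | red | pizza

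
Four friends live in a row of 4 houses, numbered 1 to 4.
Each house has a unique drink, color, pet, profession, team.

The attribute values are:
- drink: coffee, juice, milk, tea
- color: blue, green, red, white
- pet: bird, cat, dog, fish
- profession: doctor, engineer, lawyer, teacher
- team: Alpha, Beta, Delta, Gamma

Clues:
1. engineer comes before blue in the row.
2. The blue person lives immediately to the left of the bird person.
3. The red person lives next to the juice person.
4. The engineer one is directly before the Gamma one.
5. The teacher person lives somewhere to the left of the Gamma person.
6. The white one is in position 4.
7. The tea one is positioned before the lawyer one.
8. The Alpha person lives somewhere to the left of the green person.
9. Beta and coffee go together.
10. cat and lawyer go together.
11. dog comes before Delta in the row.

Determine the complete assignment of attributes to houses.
Solution:

House | Drink | Color | Pet | Profession | Team
-----------------------------------------------
  1   | tea | red | dog | teacher | Alpha
  2   | juice | green | fish | engineer | Delta
  3   | milk | blue | cat | lawyer | Gamma
  4   | coffee | white | bird | doctor | Beta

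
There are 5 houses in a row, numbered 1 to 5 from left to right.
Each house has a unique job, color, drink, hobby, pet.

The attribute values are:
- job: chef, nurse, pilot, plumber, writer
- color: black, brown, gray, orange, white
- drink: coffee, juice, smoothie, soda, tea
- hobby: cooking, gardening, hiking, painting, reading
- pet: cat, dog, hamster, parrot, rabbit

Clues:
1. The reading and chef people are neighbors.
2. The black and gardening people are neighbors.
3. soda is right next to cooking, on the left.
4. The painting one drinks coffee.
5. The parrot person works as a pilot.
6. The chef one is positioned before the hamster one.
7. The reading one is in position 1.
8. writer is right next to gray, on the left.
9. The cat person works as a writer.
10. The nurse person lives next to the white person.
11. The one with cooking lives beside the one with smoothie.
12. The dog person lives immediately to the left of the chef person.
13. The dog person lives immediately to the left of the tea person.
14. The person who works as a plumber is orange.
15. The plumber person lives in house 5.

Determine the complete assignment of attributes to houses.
Solution:

House | Job | Color | Drink | Hobby | Pet
-----------------------------------------
  1   | nurse | brown | soda | reading | dog
  2   | chef | white | tea | cooking | rabbit
  3   | writer | black | smoothie | hiking | cat
  4   | pilot | gray | juice | gardening | parrot
  5   | plumber | orange | coffee | painting | hamster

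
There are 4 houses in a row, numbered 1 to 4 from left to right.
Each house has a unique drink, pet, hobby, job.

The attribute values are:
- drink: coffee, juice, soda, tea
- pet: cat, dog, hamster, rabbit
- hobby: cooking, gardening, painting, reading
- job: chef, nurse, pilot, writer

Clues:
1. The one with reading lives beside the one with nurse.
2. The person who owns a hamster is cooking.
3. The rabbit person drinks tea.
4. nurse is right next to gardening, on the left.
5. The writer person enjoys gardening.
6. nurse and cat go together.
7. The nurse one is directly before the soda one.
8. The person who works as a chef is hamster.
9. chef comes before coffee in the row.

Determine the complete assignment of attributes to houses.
Solution:

House | Drink | Pet | Hobby | Job
---------------------------------
  1   | juice | hamster | cooking | chef
  2   | tea | rabbit | reading | pilot
  3   | coffee | cat | painting | nurse
  4   | soda | dog | gardening | writer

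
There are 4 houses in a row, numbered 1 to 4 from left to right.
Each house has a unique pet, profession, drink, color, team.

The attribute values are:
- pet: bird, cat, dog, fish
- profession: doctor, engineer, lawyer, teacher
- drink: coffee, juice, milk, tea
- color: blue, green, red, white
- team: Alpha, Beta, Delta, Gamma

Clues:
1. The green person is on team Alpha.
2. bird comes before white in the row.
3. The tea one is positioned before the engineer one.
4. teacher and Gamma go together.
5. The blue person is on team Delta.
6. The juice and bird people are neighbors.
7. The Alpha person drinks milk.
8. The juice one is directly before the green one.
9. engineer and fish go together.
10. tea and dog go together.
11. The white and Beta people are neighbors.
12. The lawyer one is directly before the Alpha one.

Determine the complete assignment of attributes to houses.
Solution:

House | Pet | Profession | Drink | Color | Team
-----------------------------------------------
  1   | cat | lawyer | juice | blue | Delta
  2   | bird | doctor | milk | green | Alpha
  3   | dog | teacher | tea | white | Gamma
  4   | fish | engineer | coffee | red | Beta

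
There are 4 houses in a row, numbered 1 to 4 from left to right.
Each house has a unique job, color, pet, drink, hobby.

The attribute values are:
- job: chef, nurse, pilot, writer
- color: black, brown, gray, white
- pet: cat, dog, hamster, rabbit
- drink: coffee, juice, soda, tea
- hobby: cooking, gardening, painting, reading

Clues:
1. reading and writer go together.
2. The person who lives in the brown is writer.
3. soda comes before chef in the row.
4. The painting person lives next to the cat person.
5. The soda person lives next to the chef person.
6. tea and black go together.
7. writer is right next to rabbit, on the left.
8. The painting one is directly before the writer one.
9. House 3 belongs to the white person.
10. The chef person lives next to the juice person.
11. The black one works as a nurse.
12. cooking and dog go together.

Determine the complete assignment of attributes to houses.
Solution:

House | Job | Color | Pet | Drink | Hobby
-----------------------------------------
  1   | nurse | black | hamster | tea | painting
  2   | writer | brown | cat | soda | reading
  3   | chef | white | rabbit | coffee | gardening
  4   | pilot | gray | dog | juice | cooking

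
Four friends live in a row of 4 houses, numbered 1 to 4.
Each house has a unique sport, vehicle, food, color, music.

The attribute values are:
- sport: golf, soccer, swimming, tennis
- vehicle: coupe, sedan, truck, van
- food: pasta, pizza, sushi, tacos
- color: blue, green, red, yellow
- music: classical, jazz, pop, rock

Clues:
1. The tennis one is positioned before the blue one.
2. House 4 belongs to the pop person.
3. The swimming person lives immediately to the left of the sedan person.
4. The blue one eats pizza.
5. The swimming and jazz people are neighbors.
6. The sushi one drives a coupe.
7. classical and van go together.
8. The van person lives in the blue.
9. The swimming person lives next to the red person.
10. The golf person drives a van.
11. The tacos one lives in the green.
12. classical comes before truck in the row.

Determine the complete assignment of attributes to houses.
Solution:

House | Sport | Vehicle | Food | Color | Music
----------------------------------------------
  1   | swimming | coupe | sushi | yellow | rock
  2   | tennis | sedan | pasta | red | jazz
  3   | golf | van | pizza | blue | classical
  4   | soccer | truck | tacos | green | pop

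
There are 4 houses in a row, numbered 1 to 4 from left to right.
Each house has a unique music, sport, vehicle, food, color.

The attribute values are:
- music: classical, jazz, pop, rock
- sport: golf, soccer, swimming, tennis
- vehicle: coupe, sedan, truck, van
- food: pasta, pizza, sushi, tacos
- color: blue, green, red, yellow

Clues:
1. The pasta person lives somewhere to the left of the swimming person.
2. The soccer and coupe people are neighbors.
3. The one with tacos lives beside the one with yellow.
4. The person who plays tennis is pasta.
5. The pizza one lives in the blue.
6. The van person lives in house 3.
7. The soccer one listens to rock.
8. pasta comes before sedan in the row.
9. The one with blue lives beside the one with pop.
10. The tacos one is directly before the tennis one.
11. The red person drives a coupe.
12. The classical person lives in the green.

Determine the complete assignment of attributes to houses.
Solution:

House | Music | Sport | Vehicle | Food | Color
----------------------------------------------
  1   | rock | soccer | truck | pizza | blue
  2   | pop | golf | coupe | tacos | red
  3   | jazz | tennis | van | pasta | yellow
  4   | classical | swimming | sedan | sushi | green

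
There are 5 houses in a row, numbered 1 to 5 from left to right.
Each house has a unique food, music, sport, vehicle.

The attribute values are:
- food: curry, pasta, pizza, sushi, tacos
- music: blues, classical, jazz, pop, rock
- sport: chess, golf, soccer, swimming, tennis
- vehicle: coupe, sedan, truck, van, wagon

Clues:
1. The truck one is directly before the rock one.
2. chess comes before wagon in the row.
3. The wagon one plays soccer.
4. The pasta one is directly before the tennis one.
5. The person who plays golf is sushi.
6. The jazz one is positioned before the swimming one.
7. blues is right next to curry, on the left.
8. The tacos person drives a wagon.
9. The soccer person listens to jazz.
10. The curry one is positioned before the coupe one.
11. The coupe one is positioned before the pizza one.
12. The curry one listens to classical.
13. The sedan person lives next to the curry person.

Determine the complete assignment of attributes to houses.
Solution:

House | Food | Music | Sport | Vehicle
--------------------------------------
  1   | pasta | blues | chess | sedan
  2   | curry | classical | tennis | truck
  3   | sushi | rock | golf | coupe
  4   | tacos | jazz | soccer | wagon
  5   | pizza | pop | swimming | van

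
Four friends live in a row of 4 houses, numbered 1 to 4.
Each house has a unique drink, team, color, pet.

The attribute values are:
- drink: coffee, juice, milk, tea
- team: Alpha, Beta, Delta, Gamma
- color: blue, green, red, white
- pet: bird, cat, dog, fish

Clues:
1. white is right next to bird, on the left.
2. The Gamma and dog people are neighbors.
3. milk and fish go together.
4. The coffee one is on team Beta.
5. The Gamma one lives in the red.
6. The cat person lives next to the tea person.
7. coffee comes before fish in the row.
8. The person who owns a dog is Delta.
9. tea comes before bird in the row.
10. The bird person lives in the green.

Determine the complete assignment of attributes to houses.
Solution:

House | Drink | Team | Color | Pet
----------------------------------
  1   | juice | Gamma | red | cat
  2   | tea | Delta | white | dog
  3   | coffee | Beta | green | bird
  4   | milk | Alpha | blue | fish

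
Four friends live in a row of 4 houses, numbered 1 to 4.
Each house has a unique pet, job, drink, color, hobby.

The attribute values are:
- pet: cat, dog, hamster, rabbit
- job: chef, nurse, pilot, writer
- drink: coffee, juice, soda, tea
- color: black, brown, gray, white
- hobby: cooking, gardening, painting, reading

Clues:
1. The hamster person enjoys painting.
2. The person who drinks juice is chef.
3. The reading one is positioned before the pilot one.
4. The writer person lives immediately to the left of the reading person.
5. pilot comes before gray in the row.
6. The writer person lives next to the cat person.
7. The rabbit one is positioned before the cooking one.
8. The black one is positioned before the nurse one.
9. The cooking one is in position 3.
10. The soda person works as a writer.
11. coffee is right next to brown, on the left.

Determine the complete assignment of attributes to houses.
Solution:

House | Pet | Job | Drink | Color | Hobby
-----------------------------------------
  1   | rabbit | writer | soda | black | gardening
  2   | cat | nurse | coffee | white | reading
  3   | dog | pilot | tea | brown | cooking
  4   | hamster | chef | juice | gray | painting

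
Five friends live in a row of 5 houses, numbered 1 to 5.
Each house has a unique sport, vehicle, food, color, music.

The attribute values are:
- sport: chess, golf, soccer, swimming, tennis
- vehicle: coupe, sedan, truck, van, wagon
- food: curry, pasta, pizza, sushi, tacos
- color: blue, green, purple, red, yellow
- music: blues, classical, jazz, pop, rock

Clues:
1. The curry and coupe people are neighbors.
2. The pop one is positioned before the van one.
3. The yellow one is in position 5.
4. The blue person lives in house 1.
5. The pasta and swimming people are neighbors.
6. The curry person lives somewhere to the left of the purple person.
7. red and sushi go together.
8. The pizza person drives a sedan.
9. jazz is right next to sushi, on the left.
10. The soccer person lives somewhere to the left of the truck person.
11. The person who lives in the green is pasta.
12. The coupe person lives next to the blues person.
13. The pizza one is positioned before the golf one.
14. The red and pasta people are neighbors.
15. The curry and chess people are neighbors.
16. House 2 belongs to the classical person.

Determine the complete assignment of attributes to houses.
Solution:

House | Sport | Vehicle | Food | Color | Music
----------------------------------------------
  1   | soccer | wagon | curry | blue | jazz
  2   | chess | coupe | sushi | red | classical
  3   | tennis | truck | pasta | green | blues
  4   | swimming | sedan | pizza | purple | pop
  5   | golf | van | tacos | yellow | rock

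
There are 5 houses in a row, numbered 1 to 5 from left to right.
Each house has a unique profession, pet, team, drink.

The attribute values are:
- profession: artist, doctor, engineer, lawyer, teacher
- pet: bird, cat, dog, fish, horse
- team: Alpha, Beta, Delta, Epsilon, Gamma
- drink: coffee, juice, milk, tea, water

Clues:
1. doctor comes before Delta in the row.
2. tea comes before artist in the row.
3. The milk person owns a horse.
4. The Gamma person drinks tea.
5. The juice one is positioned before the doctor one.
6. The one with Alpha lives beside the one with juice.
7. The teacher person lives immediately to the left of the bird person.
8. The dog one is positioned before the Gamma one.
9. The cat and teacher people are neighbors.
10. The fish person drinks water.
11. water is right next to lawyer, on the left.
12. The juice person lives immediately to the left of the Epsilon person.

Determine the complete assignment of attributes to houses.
Solution:

House | Profession | Pet | Team | Drink
---------------------------------------
  1   | engineer | fish | Alpha | water
  2   | lawyer | cat | Beta | juice
  3   | teacher | dog | Epsilon | coffee
  4   | doctor | bird | Gamma | tea
  5   | artist | horse | Delta | milk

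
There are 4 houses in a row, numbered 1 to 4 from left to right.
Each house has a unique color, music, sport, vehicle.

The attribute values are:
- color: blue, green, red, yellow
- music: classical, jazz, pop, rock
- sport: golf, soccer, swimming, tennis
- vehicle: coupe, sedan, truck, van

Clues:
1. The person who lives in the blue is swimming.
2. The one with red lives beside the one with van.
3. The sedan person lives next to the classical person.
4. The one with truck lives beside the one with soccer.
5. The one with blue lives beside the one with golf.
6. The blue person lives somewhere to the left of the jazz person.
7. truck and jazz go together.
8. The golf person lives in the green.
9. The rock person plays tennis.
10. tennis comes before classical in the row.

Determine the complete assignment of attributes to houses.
Solution:

House | Color | Music | Sport | Vehicle
---------------------------------------
  1   | red | rock | tennis | sedan
  2   | blue | classical | swimming | van
  3   | green | jazz | golf | truck
  4   | yellow | pop | soccer | coupe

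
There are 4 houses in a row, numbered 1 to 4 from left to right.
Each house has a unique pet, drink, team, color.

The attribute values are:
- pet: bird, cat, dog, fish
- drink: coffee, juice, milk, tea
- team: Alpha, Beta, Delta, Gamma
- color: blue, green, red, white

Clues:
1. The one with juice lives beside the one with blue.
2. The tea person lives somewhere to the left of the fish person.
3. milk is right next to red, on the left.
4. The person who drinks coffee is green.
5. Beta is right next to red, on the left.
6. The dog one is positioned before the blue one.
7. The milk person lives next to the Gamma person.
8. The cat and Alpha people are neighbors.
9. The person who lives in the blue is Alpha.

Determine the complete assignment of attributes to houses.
Solution:

House | Pet | Drink | Team | Color
----------------------------------
  1   | dog | milk | Beta | white
  2   | cat | juice | Gamma | red
  3   | bird | tea | Alpha | blue
  4   | fish | coffee | Delta | green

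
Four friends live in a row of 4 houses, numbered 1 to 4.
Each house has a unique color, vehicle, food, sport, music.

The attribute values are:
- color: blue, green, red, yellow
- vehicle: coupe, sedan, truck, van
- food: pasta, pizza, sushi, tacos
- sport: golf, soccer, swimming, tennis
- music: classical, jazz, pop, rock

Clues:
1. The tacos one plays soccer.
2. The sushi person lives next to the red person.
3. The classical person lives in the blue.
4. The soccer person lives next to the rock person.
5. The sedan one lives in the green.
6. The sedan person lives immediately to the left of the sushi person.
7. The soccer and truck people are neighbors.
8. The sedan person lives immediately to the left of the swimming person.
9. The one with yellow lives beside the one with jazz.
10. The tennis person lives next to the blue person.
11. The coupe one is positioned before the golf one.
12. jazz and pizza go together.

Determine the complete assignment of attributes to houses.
Solution:

House | Color | Vehicle | Food | Sport | Music
----------------------------------------------
  1   | green | sedan | tacos | soccer | pop
  2   | yellow | truck | sushi | swimming | rock
  3   | red | coupe | pizza | tennis | jazz
  4   | blue | van | pasta | golf | classical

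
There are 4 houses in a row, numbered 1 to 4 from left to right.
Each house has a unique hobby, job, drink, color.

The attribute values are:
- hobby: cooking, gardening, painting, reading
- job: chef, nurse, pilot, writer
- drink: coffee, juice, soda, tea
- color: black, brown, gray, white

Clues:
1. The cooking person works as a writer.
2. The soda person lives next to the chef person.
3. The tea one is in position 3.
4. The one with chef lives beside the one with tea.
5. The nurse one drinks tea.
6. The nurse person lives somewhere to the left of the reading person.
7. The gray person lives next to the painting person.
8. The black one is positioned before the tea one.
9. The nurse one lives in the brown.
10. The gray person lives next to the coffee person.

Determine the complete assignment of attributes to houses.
Solution:

House | Hobby | Job | Drink | Color
-----------------------------------
  1   | cooking | writer | soda | gray
  2   | painting | chef | coffee | black
  3   | gardening | nurse | tea | brown
  4   | reading | pilot | juice | white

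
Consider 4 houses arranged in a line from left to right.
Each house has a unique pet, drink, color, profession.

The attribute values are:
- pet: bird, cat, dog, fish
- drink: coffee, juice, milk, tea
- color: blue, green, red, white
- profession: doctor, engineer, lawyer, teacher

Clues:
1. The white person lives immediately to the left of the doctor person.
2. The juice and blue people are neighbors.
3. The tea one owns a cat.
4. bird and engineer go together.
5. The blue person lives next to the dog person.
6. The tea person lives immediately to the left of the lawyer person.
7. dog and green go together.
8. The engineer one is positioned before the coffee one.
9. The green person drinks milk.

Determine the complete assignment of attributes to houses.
Solution:

House | Pet | Drink | Color | Profession
----------------------------------------
  1   | bird | juice | white | engineer
  2   | cat | tea | blue | doctor
  3   | dog | milk | green | lawyer
  4   | fish | coffee | red | teacher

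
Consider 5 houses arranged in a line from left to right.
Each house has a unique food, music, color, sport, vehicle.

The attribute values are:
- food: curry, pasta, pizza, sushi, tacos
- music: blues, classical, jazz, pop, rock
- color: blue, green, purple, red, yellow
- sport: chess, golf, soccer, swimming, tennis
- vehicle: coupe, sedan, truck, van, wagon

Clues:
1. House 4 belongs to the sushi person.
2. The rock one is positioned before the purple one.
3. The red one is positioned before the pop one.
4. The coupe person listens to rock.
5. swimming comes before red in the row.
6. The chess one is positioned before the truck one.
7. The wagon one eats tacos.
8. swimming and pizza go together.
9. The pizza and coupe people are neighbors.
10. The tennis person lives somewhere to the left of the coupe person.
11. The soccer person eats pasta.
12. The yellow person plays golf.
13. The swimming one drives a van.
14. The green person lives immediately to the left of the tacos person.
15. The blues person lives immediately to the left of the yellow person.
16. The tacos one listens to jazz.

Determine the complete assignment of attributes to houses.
Solution:

House | Food | Music | Color | Sport | Vehicle
----------------------------------------------
  1   | curry | blues | green | tennis | sedan
  2   | tacos | jazz | yellow | golf | wagon
  3   | pizza | classical | blue | swimming | van
  4   | sushi | rock | red | chess | coupe
  5   | pasta | pop | purple | soccer | truck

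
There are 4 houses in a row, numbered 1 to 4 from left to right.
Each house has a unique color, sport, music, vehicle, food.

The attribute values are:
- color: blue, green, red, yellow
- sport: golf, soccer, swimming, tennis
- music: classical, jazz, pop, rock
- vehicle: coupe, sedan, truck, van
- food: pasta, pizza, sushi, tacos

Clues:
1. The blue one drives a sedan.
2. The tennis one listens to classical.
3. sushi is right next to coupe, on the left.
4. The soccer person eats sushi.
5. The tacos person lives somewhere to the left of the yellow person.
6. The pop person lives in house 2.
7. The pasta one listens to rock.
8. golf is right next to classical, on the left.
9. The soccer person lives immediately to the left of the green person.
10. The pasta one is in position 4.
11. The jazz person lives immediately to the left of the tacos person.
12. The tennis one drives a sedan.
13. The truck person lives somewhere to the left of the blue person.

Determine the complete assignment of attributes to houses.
Solution:

House | Color | Sport | Music | Vehicle | Food
----------------------------------------------
  1   | red | soccer | jazz | truck | sushi
  2   | green | golf | pop | coupe | tacos
  3   | blue | tennis | classical | sedan | pizza
  4   | yellow | swimming | rock | van | pasta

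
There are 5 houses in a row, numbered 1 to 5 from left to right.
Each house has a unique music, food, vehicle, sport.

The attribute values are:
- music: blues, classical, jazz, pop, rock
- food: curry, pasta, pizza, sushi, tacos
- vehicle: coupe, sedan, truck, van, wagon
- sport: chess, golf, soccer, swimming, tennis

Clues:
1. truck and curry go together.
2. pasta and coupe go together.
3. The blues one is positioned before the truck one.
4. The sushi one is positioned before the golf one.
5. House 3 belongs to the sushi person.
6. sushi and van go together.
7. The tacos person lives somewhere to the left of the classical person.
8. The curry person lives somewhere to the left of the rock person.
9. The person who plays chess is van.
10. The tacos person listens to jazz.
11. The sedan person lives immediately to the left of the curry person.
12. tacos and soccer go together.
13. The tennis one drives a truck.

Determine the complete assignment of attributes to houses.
Solution:

House | Music | Food | Vehicle | Sport
--------------------------------------
  1   | blues | pizza | sedan | swimming
  2   | pop | curry | truck | tennis
  3   | rock | sushi | van | chess
  4   | jazz | tacos | wagon | soccer
  5   | classical | pasta | coupe | golf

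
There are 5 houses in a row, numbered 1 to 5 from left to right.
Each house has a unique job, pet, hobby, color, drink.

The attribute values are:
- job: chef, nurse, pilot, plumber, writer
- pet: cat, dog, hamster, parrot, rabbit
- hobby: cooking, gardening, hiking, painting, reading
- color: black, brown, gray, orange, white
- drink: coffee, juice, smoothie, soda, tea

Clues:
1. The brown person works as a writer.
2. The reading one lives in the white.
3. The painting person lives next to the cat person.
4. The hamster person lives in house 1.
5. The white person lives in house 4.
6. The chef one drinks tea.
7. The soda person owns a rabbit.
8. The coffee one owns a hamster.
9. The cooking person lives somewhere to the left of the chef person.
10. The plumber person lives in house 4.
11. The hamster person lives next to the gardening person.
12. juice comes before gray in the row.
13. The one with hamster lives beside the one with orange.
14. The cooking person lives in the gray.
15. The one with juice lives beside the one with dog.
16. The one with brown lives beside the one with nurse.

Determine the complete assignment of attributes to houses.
Solution:

House | Job | Pet | Hobby | Color | Drink
-----------------------------------------
  1   | writer | hamster | painting | brown | coffee
  2   | nurse | cat | gardening | orange | juice
  3   | pilot | dog | cooking | gray | smoothie
  4   | plumber | rabbit | reading | white | soda
  5   | chef | parrot | hiking | black | tea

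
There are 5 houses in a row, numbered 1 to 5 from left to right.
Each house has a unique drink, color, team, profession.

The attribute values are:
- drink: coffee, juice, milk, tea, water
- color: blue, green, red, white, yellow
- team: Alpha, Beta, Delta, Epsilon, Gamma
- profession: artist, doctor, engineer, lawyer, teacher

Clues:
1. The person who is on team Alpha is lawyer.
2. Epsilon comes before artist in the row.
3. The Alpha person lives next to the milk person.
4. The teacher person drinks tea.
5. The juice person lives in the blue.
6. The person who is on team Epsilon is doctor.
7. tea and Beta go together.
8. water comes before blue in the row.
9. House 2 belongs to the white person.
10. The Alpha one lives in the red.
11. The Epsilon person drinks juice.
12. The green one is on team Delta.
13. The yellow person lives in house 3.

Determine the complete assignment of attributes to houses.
Solution:

House | Drink | Color | Team | Profession
-----------------------------------------
  1   | water | red | Alpha | lawyer
  2   | milk | white | Gamma | engineer
  3   | tea | yellow | Beta | teacher
  4   | juice | blue | Epsilon | doctor
  5   | coffee | green | Delta | artist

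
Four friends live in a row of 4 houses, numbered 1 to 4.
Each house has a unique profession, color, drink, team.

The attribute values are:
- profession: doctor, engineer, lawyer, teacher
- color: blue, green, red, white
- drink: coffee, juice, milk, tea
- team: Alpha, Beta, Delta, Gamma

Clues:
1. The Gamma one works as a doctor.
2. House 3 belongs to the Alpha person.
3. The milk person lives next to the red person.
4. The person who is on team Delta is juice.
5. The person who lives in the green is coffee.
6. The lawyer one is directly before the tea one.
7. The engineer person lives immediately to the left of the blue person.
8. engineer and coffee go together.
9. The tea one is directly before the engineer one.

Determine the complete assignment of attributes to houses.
Solution:

House | Profession | Color | Drink | Team
-----------------------------------------
  1   | lawyer | white | milk | Beta
  2   | doctor | red | tea | Gamma
  3   | engineer | green | coffee | Alpha
  4   | teacher | blue | juice | Delta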